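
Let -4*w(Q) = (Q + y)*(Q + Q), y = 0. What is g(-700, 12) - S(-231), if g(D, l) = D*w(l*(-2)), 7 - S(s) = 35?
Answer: 201628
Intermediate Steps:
w(Q) = -Q²/2 (w(Q) = -(Q + 0)*(Q + Q)/4 = -Q*2*Q/4 = -Q²/2)
S(s) = -28 (S(s) = 7 - 1*35 = 7 - 35 = -28)
g(D, l) = -2*D*l² (g(D, l) = D*(-4*l²/2) = D*(-2*l²) = -2*D*l²)
g(-700, 12) - S(-231) = -2*(-700)*12² - 1*(-28) = -2*(-700)*144 + 28 = 201600 + 28 = 201628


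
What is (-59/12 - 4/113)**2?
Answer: 45091225/1838736 ≈ 24.523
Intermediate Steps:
(-59/12 - 4/113)**2 = (-6715/1356)**2 = 45091225/1838736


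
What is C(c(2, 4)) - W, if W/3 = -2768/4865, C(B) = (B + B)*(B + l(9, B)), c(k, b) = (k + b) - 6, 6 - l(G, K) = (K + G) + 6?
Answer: 8304/4865 ≈ 1.7069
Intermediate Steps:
l(G, K) = -G - K (l(G, K) = 6 - ((K + G) + 6) = 6 - ((G + K) + 6) = 6 - (6 + G + K) = 6 + (-6 - G - K) = -G - K)
c(k, b) = -6 + b + k (c(k, b) = (b + k) - 6 = -6 + b + k)
C(B) = -18*B (C(B) = (B + B)*(B + (-1*9 - B)) = (2*B)*(B + (-9 - B)) = (2*B)*(-9) = -18*B)
W = -8304/4865 (W = 3*(-2768/4865) = -8304/4865 ≈ -1.7069)
C(c(2, 4)) - W = -18*(-6 + 4 + 2) - 1*(-8304/4865) = -18*0 + 8304/4865 = 0 + 8304/4865 = 8304/4865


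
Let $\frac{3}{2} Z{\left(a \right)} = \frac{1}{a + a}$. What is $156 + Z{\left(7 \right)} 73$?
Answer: $\frac{3349}{21} \approx 159.48$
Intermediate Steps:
$Z{\left(a \right)} = \frac{1}{3 a}$ ($Z{\left(a \right)} = \frac{2}{3 \left(a + a\right)} = \frac{2}{3 \cdot 2 a} = \frac{2 \frac{1}{2 a}}{3} = \frac{1}{3 a}$)
$156 + Z{\left(7 \right)} 73 = 156 + \frac{1}{3 \cdot 7} \cdot 73 = 156 + \frac{1}{3} \cdot \frac{1}{7} \cdot 73 = 156 + \frac{1}{21} \cdot 73 = 156 + \frac{73}{21} = \frac{3349}{21}$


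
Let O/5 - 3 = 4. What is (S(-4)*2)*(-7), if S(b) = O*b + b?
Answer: 2016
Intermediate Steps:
O = 35 (O = 15 + 5*4 = 15 + 20 = 35)
S(b) = 36*b (S(b) = 35*b + b = 36*b)
(S(-4)*2)*(-7) = ((36*(-4))*2)*(-7) = -144*2*(-7) = -288*(-7) = 2016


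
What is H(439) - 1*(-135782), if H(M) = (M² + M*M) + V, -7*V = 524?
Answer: 3648044/7 ≈ 5.2115e+5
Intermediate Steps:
V = -524/7 (V = -⅐*524 = -524/7 ≈ -74.857)
H(M) = -524/7 + 2*M² (H(M) = (M² + M*M) - 524/7 = (M² + M²) - 524/7 = 2*M² - 524/7 = -524/7 + 2*M²)
H(439) - 1*(-135782) = (-524/7 + 2*439²) - 1*(-135782) = (-524/7 + 2*192721) + 135782 = (-524/7 + 385442) + 135782 = 2697570/7 + 135782 = 3648044/7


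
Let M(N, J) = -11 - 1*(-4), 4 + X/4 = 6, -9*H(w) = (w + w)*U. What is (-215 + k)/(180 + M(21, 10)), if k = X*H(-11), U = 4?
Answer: -1231/1557 ≈ -0.79062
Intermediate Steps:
H(w) = -8*w/9 (H(w) = -(w + w)*4/9 = -2*w*4/9 = -8*w/9)
X = 8 (X = -16 + 4*6 = -16 + 24 = 8)
M(N, J) = -7 (M(N, J) = -11 + 4 = -7)
k = 704/9 (k = 8*(-8/9*(-11)) = 8*(88/9) = 704/9 ≈ 78.222)
(-215 + k)/(180 + M(21, 10)) = (-215 + 704/9)/(180 - 7) = -1231/9/173 = -1231/9*1/173 = -1231/1557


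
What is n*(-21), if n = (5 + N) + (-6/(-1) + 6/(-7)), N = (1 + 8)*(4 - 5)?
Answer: -24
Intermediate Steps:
N = -9 (N = 9*(-1) = -9)
n = 8/7 (n = (5 - 9) + (-6/(-1) + 6/(-7)) = -4 + (-6*(-1) + 6*(-⅐)) = -4 + (6 - 6/7) = -4 + 36/7 = 8/7 ≈ 1.1429)
n*(-21) = (8/7)*(-21) = -24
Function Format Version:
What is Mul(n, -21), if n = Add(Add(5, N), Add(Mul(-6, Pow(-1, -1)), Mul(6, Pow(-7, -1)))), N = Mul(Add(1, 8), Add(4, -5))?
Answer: -24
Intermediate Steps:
N = -9 (N = Mul(9, -1) = -9)
n = Rational(8, 7) (n = Add(Add(5, -9), Add(Mul(-6, Pow(-1, -1)), Mul(6, Pow(-7, -1)))) = Add(-4, Add(Mul(-6, -1), Mul(6, Rational(-1, 7)))) = Add(-4, Add(6, Rational(-6, 7))) = Add(-4, Rational(36, 7)) = Rational(8, 7) ≈ 1.1429)
Mul(n, -21) = Mul(Rational(8, 7), -21) = -24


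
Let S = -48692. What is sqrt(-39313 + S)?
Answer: I*sqrt(88005) ≈ 296.66*I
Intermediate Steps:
sqrt(-39313 + S) = sqrt(-39313 - 48692) = sqrt(-88005) = I*sqrt(88005)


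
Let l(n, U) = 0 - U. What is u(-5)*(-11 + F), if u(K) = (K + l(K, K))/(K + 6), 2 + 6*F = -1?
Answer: 0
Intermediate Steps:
F = -½ (F = -⅓ + (⅙)*(-1) = -⅓ - ⅙ = -½ ≈ -0.50000)
l(n, U) = -U
u(K) = 0 (u(K) = (K - K)/(K + 6) = 0/(6 + K) = 0)
u(-5)*(-11 + F) = 0*(-11 - ½) = 0*(-23/2) = 0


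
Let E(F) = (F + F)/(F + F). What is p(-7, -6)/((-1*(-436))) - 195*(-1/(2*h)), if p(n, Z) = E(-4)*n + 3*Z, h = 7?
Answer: 42335/3052 ≈ 13.871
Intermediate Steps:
E(F) = 1 (E(F) = (2*F)/((2*F)) = (2*F)*(1/(2*F)) = 1)
p(n, Z) = n + 3*Z (p(n, Z) = 1*n + 3*Z = n + 3*Z)
p(-7, -6)/((-1*(-436))) - 195*(-1/(2*h)) = (-7 + 3*(-6))/((-1*(-436))) - 195/((-2*7)) = (-7 - 18)/436 - 195/(-14) = -25*1/436 - 195*(-1/14) = -25/436 + 195/14 = 42335/3052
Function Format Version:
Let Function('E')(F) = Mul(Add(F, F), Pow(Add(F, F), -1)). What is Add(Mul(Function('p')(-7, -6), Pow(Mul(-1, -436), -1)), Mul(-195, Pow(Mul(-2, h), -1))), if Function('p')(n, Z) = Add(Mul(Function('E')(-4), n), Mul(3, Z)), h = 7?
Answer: Rational(42335, 3052) ≈ 13.871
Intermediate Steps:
Function('E')(F) = 1 (Function('E')(F) = Mul(Mul(2, F), Pow(Mul(2, F), -1)) = Mul(Mul(2, F), Mul(Rational(1, 2), Pow(F, -1))) = 1)
Function('p')(n, Z) = Add(n, Mul(3, Z)) (Function('p')(n, Z) = Add(Mul(1, n), Mul(3, Z)) = Add(n, Mul(3, Z)))
Add(Mul(Function('p')(-7, -6), Pow(Mul(-1, -436), -1)), Mul(-195, Pow(Mul(-2, h), -1))) = Add(Mul(Add(-7, Mul(3, -6)), Pow(Mul(-1, -436), -1)), Mul(-195, Pow(Mul(-2, 7), -1))) = Add(Mul(Add(-7, -18), Pow(436, -1)), Mul(-195, Pow(-14, -1))) = Add(Mul(-25, Rational(1, 436)), Mul(-195, Rational(-1, 14))) = Add(Rational(-25, 436), Rational(195, 14)) = Rational(42335, 3052)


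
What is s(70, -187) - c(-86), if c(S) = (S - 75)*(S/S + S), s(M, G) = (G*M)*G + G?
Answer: 2433958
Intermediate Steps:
s(M, G) = G + M*G² (s(M, G) = M*G² + G = G + M*G²)
c(S) = (1 + S)*(-75 + S) (c(S) = (-75 + S)*(1 + S) = (1 + S)*(-75 + S))
s(70, -187) - c(-86) = -187*(1 - 187*70) - (-75 + (-86)² - 74*(-86)) = -187*(1 - 13090) - (-75 + 7396 + 6364) = -187*(-13089) - 1*13685 = 2447643 - 13685 = 2433958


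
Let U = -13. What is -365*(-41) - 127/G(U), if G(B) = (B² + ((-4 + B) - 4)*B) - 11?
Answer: 6449788/431 ≈ 14965.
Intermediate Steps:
G(B) = -11 + B² + B*(-8 + B) (G(B) = (B² + (-8 + B)*B) - 11 = (B² + B*(-8 + B)) - 11 = -11 + B² + B*(-8 + B))
-365*(-41) - 127/G(U) = -365*(-41) - 127/(-11 - 8*(-13) + 2*(-13)²) = 14965 - 127/(-11 + 104 + 2*169) = 14965 - 127/(-11 + 104 + 338) = 14965 - 127/431 = 6449788/431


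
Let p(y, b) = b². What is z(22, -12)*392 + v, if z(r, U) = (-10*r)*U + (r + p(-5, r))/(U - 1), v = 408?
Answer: 13260392/13 ≈ 1.0200e+6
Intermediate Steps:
z(r, U) = (r + r²)/(-1 + U) - 10*U*r (z(r, U) = (-10*r)*U + (r + r²)/(U - 1) = -10*U*r + (r + r²)/(-1 + U) = (r + r²)/(-1 + U) - 10*U*r)
z(22, -12)*392 + v = (22*(1 + 22 - 10*(-12)² + 10*(-12))/(-1 - 12))*392 + 408 = (22*(1 + 22 - 10*144 - 120)/(-13))*392 + 408 = (22*(-1/13)*(1 + 22 - 1440 - 120))*392 + 408 = (22*(-1/13)*(-1537))*392 + 408 = (33814/13)*392 + 408 = 13255088/13 + 408 = 13260392/13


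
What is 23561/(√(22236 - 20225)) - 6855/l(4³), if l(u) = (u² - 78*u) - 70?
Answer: 2285/322 + 23561*√2011/2011 ≈ 532.49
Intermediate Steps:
l(u) = -70 + u² - 78*u
23561/(√(22236 - 20225)) - 6855/l(4³) = 23561/(√(22236 - 20225)) - 6855/(-70 + (4³)² - 78*4³) = 23561/(√2011) - 6855/(-70 + 64² - 78*64) = 23561*(√2011/2011) - 6855/(-70 + 4096 - 4992) = 23561*√2011/2011 - 6855/(-966) = 23561*√2011/2011 - 6855*(-1/966) = 23561*√2011/2011 + 2285/322 = 2285/322 + 23561*√2011/2011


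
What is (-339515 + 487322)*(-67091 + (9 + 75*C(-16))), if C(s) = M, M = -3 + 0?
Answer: -9948445749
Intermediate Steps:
M = -3
C(s) = -3
(-339515 + 487322)*(-67091 + (9 + 75*C(-16))) = (-339515 + 487322)*(-67091 + (9 + 75*(-3))) = 147807*(-67091 + (9 - 225)) = 147807*(-67091 - 216) = 147807*(-67307) = -9948445749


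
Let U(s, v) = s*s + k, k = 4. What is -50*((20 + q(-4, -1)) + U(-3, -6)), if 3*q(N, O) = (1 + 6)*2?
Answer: -5650/3 ≈ -1883.3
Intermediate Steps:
q(N, O) = 14/3 (q(N, O) = ((1 + 6)*2)/3 = (7*2)/3 = (1/3)*14 = 14/3)
U(s, v) = 4 + s**2 (U(s, v) = s*s + 4 = s**2 + 4 = 4 + s**2)
-50*((20 + q(-4, -1)) + U(-3, -6)) = -50*((20 + 14/3) + (4 + (-3)**2)) = -50*(74/3 + (4 + 9)) = -50*(74/3 + 13) = -50*113/3 = -5650/3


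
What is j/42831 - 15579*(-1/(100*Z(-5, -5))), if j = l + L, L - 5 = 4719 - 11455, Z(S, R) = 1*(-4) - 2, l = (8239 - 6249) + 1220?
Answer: -223125583/8566200 ≈ -26.047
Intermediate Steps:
l = 3210 (l = 1990 + 1220 = 3210)
Z(S, R) = -6 (Z(S, R) = -4 - 2 = -6)
L = -6731 (L = 5 + (4719 - 11455) = 5 - 6736 = -6731)
j = -3521 (j = 3210 - 6731 = -3521)
j/42831 - 15579*(-1/(100*Z(-5, -5))) = -3521/42831 - 15579/((-6*(-100))) = -3521*1/42831 - 15579/600 = -3521/42831 - 15579*1/600 = -3521/42831 - 5193/200 = -223125583/8566200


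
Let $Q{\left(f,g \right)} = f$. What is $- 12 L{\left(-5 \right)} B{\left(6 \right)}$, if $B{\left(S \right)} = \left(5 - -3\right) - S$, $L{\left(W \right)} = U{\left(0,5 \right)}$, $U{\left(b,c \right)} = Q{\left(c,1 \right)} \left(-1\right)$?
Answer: $120$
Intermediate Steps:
$U{\left(b,c \right)} = - c$ ($U{\left(b,c \right)} = c \left(-1\right) = - c$)
$L{\left(W \right)} = -5$ ($L{\left(W \right)} = \left(-1\right) 5 = -5$)
$B{\left(S \right)} = 8 - S$ ($B{\left(S \right)} = \left(5 + 3\right) - S = 8 - S$)
$- 12 L{\left(-5 \right)} B{\left(6 \right)} = \left(-12\right) \left(-5\right) \left(8 - 6\right) = 60 \left(8 - 6\right) = 60 \cdot 2 = 120$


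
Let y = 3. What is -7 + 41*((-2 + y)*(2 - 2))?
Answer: -7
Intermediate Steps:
-7 + 41*((-2 + y)*(2 - 2)) = -7 + 41*((-2 + 3)*(2 - 2)) = -7 + 41*(1*0) = -7 + 41*0 = -7 + 0 = -7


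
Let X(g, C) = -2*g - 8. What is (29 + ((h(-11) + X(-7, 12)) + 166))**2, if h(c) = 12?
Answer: 45369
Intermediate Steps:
X(g, C) = -8 - 2*g
(29 + ((h(-11) + X(-7, 12)) + 166))**2 = (29 + ((12 + (-8 - 2*(-7))) + 166))**2 = (29 + ((12 + (-8 + 14)) + 166))**2 = (29 + ((12 + 6) + 166))**2 = (29 + (18 + 166))**2 = (29 + 184)**2 = 213**2 = 45369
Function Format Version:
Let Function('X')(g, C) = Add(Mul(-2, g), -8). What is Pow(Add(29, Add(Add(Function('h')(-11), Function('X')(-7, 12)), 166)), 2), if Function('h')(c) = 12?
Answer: 45369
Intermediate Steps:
Function('X')(g, C) = Add(-8, Mul(-2, g))
Pow(Add(29, Add(Add(Function('h')(-11), Function('X')(-7, 12)), 166)), 2) = Pow(Add(29, Add(Add(12, Add(-8, Mul(-2, -7))), 166)), 2) = Pow(Add(29, Add(Add(12, Add(-8, 14)), 166)), 2) = Pow(Add(29, Add(Add(12, 6), 166)), 2) = Pow(Add(29, Add(18, 166)), 2) = Pow(Add(29, 184), 2) = Pow(213, 2) = 45369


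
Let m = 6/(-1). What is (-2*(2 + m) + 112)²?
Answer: 14400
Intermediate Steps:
m = -6 (m = 6*(-1) = -6)
(-2*(2 + m) + 112)² = (-2*(2 - 6) + 112)² = (-2*(-4) + 112)² = (8 + 112)² = 120² = 14400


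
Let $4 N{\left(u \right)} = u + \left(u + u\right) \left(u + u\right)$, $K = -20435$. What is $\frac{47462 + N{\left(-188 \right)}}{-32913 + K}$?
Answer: $- \frac{82759}{53348} \approx -1.5513$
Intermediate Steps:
$N{\left(u \right)} = u^{2} + \frac{u}{4}$ ($N{\left(u \right)} = \frac{u + \left(u + u\right) \left(u + u\right)}{4} = \frac{u + 2 u 2 u}{4} = \frac{u + 4 u^{2}}{4} = u^{2} + \frac{u}{4}$)
$\frac{47462 + N{\left(-188 \right)}}{-32913 + K} = \frac{47462 - 188 \left(\frac{1}{4} - 188\right)}{-32913 - 20435} = \frac{47462 - -35297}{-53348} = \left(47462 + 35297\right) \left(- \frac{1}{53348}\right) = 82759 \left(- \frac{1}{53348}\right) = - \frac{82759}{53348}$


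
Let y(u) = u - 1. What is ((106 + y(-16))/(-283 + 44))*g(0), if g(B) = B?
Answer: 0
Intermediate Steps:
y(u) = -1 + u
((106 + y(-16))/(-283 + 44))*g(0) = ((106 + (-1 - 16))/(-283 + 44))*0 = ((106 - 17)/(-239))*0 = (89*(-1/239))*0 = -89/239*0 = 0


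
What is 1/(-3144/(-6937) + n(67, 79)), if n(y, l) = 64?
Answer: 6937/447112 ≈ 0.015515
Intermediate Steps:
1/(-3144/(-6937) + n(67, 79)) = 1/(-3144/(-6937) + 64) = 1/(-3144*(-1/6937) + 64) = 1/(3144/6937 + 64) = 1/(447112/6937) = 6937/447112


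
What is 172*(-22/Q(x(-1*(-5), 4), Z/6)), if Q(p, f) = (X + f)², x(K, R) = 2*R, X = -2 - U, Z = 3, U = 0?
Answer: -15136/9 ≈ -1681.8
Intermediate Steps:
X = -2 (X = -2 - 1*0 = -2 + 0 = -2)
Q(p, f) = (-2 + f)²
172*(-22/Q(x(-1*(-5), 4), Z/6)) = 172*(-22/(-2 + 3/6)²) = 172*(-22/(-2 + 3*(⅙))²) = 172*(-22/(-2 + ½)²) = 172*(-22/((-3/2)²)) = 172*(-22/9/4) = 172*(-22*4/9) = 172*(-88/9) = -15136/9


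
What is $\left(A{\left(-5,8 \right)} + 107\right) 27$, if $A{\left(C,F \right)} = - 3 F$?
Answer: $2241$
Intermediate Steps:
$\left(A{\left(-5,8 \right)} + 107\right) 27 = \left(\left(-3\right) 8 + 107\right) 27 = \left(-24 + 107\right) 27 = 83 \cdot 27 = 2241$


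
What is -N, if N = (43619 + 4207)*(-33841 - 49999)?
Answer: 4009731840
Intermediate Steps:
N = -4009731840 (N = 47826*(-83840) = -4009731840)
-N = -1*(-4009731840) = 4009731840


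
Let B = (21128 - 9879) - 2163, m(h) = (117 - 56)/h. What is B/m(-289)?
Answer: -2625854/61 ≈ -43047.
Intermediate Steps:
m(h) = 61/h
B = 9086 (B = 11249 - 2163 = 9086)
B/m(-289) = 9086/((61/(-289))) = 9086/((61*(-1/289))) = 9086/(-61/289) = 9086*(-289/61) = -2625854/61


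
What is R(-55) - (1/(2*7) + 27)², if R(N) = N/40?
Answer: -287821/392 ≈ -734.24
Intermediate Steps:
R(N) = N/40 (R(N) = N*(1/40) = N/40)
R(-55) - (1/(2*7) + 27)² = (1/40)*(-55) - (1/(2*7) + 27)² = -11/8 - (1/14 + 27)² = -11/8 - (379/14)² = -11/8 - 1*143641/196 = -11/8 - 143641/196 = -287821/392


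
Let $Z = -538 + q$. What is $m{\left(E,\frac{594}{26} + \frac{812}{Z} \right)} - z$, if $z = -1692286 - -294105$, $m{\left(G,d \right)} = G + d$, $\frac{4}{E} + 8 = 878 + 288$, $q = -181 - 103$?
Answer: $\frac{480608464286}{343733} \approx 1.3982 \cdot 10^{6}$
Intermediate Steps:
$q = -284$
$Z = -822$ ($Z = -538 - 284 = -822$)
$E = \frac{2}{579}$ ($E = \frac{4}{-8 + \left(878 + 288\right)} = \frac{4}{-8 + 1166} = \frac{4}{1158} = 4 \cdot \frac{1}{1158} = \frac{2}{579} \approx 0.0034542$)
$z = -1398181$ ($z = -1692286 + 294105 = -1398181$)
$m{\left(E,\frac{594}{26} + \frac{812}{Z} \right)} - z = \left(\frac{2}{579} + \left(\frac{594}{26} + \frac{812}{-822}\right)\right) - -1398181 = \left(\frac{2}{579} + \left(594 \cdot \frac{1}{26} + 812 \left(- \frac{1}{822}\right)\right)\right) + 1398181 = \left(\frac{2}{579} + \left(\frac{297}{13} - \frac{406}{411}\right)\right) + 1398181 = \left(\frac{2}{579} + \frac{116789}{5343}\right) + 1398181 = \frac{7514613}{343733} + 1398181 = \frac{480608464286}{343733}$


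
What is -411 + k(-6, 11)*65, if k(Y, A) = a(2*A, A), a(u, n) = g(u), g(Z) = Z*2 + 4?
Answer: 2709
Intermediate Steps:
g(Z) = 4 + 2*Z (g(Z) = 2*Z + 4 = 4 + 2*Z)
a(u, n) = 4 + 2*u
k(Y, A) = 4 + 4*A (k(Y, A) = 4 + 2*(2*A) = 4 + 4*A)
-411 + k(-6, 11)*65 = -411 + (4 + 4*11)*65 = -411 + (4 + 44)*65 = -411 + 48*65 = -411 + 3120 = 2709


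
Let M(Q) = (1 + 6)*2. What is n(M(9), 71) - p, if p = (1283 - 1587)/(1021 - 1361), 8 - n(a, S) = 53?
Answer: -3901/85 ≈ -45.894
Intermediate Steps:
M(Q) = 14 (M(Q) = 7*2 = 14)
n(a, S) = -45 (n(a, S) = 8 - 1*53 = 8 - 53 = -45)
p = 76/85 (p = -304/(-340) = -304*(-1/340) = 76/85 ≈ 0.89412)
n(M(9), 71) - p = -45 - 1*76/85 = -45 - 76/85 = -3901/85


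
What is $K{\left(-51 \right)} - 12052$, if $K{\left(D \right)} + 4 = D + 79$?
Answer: $-12028$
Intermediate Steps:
$K{\left(D \right)} = 75 + D$ ($K{\left(D \right)} = -4 + \left(D + 79\right) = -4 + \left(79 + D\right) = 75 + D$)
$K{\left(-51 \right)} - 12052 = \left(75 - 51\right) - 12052 = 24 - 12052 = -12028$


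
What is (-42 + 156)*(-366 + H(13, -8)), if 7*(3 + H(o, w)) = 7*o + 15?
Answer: -282378/7 ≈ -40340.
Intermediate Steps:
H(o, w) = -6/7 + o (H(o, w) = -3 + (7*o + 15)/7 = -3 + (15 + 7*o)/7 = -3 + (15/7 + o) = -6/7 + o)
(-42 + 156)*(-366 + H(13, -8)) = (-42 + 156)*(-366 + (-6/7 + 13)) = 114*(-366 + 85/7) = 114*(-2477/7) = -282378/7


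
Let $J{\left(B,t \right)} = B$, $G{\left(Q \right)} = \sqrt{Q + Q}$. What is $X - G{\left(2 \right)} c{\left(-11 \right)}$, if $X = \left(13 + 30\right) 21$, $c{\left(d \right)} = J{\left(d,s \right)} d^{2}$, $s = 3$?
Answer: $3565$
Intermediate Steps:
$G{\left(Q \right)} = \sqrt{2} \sqrt{Q}$ ($G{\left(Q \right)} = \sqrt{2 Q} = \sqrt{2} \sqrt{Q}$)
$c{\left(d \right)} = d^{3}$ ($c{\left(d \right)} = d d^{2} = d^{3}$)
$X = 903$ ($X = 43 \cdot 21 = 903$)
$X - G{\left(2 \right)} c{\left(-11 \right)} = 903 - \sqrt{2} \sqrt{2} \left(-11\right)^{3} = 903 - 2 \left(-1331\right) = 903 - -2662 = 903 + 2662 = 3565$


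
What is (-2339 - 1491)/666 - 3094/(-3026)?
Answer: -140132/29637 ≈ -4.7283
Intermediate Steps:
(-2339 - 1491)/666 - 3094/(-3026) = -3830*1/666 - 3094*(-1/3026) = -1915/333 + 91/89 = -140132/29637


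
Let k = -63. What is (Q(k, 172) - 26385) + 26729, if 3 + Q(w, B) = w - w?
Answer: 341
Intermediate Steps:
Q(w, B) = -3 (Q(w, B) = -3 + (w - w) = -3 + 0 = -3)
(Q(k, 172) - 26385) + 26729 = (-3 - 26385) + 26729 = -26388 + 26729 = 341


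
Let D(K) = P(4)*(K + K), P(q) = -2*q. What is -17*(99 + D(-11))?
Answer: -4675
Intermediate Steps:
D(K) = -16*K (D(K) = (-2*4)*(K + K) = -16*K)
-17*(99 + D(-11)) = -17*(99 - 16*(-11)) = -17*(99 + 176) = -17*275 = -4675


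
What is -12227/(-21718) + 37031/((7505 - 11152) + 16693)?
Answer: 240938175/70833257 ≈ 3.4015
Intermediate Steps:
-12227/(-21718) + 37031/((7505 - 11152) + 16693) = -12227*(-1/21718) + 37031/(-3647 + 16693) = 12227/21718 + 37031/13046 = 240938175/70833257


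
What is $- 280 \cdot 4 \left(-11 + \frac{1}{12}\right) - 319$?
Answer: $\frac{35723}{3} \approx 11908.0$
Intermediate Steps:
$- 280 \cdot 4 \left(-11 + \frac{1}{12}\right) - 319 = - 280 \cdot 4 \left(- \frac{131}{12}\right) - 319 = \left(-280\right) \left(- \frac{131}{3}\right) - 319 = \frac{36680}{3} - 319 = \frac{35723}{3}$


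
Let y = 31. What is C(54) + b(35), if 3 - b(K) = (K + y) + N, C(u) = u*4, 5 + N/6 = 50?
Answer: -117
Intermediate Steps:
N = 270 (N = -30 + 6*50 = -30 + 300 = 270)
C(u) = 4*u
b(K) = -298 - K (b(K) = 3 - ((K + 31) + 270) = 3 - ((31 + K) + 270) = 3 - (301 + K) = 3 + (-301 - K) = -298 - K)
C(54) + b(35) = 4*54 + (-298 - 1*35) = 216 + (-298 - 35) = 216 - 333 = -117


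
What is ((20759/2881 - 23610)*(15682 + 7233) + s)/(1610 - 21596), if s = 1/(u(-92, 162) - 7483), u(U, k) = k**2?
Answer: 14616807690997592/540126056913 ≈ 27062.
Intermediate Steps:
s = 1/18761 (s = 1/(162**2 - 7483) = 1/(26244 - 7483) = 1/18761 ≈ 5.3302e-5)
((20759/2881 - 23610)*(15682 + 7233) + s)/(1610 - 21596) = ((20759/2881 - 23610)*(15682 + 7233) + 1/18761)/(1610 - 21596) = ((20759*(1/2881) - 23610)*22915 + 1/18761)/(-19986) = ((20759/2881 - 23610)*22915 + 1/18761)*(-1/19986) = (-67999651/2881*22915 + 1/18761)*(-1/19986) = (-1558212002665/2881 + 1/18761)*(-1/19986) = -29233615381995184/54050441*(-1/19986) = 14616807690997592/540126056913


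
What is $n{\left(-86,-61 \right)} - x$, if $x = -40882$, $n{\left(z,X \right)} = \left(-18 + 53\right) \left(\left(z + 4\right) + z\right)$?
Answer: $35002$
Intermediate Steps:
$n{\left(z,X \right)} = 140 + 70 z$ ($n{\left(z,X \right)} = 35 \left(\left(4 + z\right) + z\right) = 35 \left(4 + 2 z\right) = 140 + 70 z$)
$n{\left(-86,-61 \right)} - x = \left(140 + 70 \left(-86\right)\right) - -40882 = \left(140 - 6020\right) + 40882 = -5880 + 40882 = 35002$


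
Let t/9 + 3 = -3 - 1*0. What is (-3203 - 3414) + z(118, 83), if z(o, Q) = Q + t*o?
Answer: -12906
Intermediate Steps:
t = -54 (t = -27 + 9*(-3 - 1*0) = -27 + 9*(-3 + 0) = -27 + 9*(-3) = -27 - 27 = -54)
z(o, Q) = Q - 54*o
(-3203 - 3414) + z(118, 83) = (-3203 - 3414) + (83 - 54*118) = -6617 + (83 - 6372) = -6617 - 6289 = -12906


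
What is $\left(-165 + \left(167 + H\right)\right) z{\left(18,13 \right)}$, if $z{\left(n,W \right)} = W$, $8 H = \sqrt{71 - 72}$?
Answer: $26 + \frac{13 i}{8} \approx 26.0 + 1.625 i$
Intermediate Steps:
$H = \frac{i}{8}$ ($H = \frac{\sqrt{71 - 72}}{8} = \frac{\sqrt{-1}}{8} = \frac{i}{8} \approx 0.125 i$)
$\left(-165 + \left(167 + H\right)\right) z{\left(18,13 \right)} = \left(-165 + \left(167 + \frac{i}{8}\right)\right) 13 = \left(2 + \frac{i}{8}\right) 13 = 26 + \frac{13 i}{8}$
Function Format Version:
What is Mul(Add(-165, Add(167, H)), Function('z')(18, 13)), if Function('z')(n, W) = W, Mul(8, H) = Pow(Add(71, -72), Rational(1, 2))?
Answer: Add(26, Mul(Rational(13, 8), I)) ≈ Add(26.000, Mul(1.6250, I))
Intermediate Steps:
H = Mul(Rational(1, 8), I) (H = Mul(Rational(1, 8), Pow(Add(71, -72), Rational(1, 2))) = Mul(Rational(1, 8), Pow(-1, Rational(1, 2))) = Mul(Rational(1, 8), I) ≈ Mul(0.12500, I))
Mul(Add(-165, Add(167, H)), Function('z')(18, 13)) = Mul(Add(-165, Add(167, Mul(Rational(1, 8), I))), 13) = Mul(Add(2, Mul(Rational(1, 8), I)), 13) = Add(26, Mul(Rational(13, 8), I))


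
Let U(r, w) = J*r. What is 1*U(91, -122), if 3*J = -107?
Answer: -9737/3 ≈ -3245.7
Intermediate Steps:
J = -107/3 (J = (1/3)*(-107) = -107/3 ≈ -35.667)
U(r, w) = -107*r/3
1*U(91, -122) = 1*(-107/3*91) = 1*(-9737/3) = -9737/3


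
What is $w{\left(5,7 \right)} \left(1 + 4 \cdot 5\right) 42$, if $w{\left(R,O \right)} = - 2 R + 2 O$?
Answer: $3528$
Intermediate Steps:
$w{\left(5,7 \right)} \left(1 + 4 \cdot 5\right) 42 = \left(\left(-2\right) 5 + 2 \cdot 7\right) \left(1 + 4 \cdot 5\right) 42 = \left(-10 + 14\right) \left(1 + 20\right) 42 = 4 \cdot 21 \cdot 42 = 84 \cdot 42 = 3528$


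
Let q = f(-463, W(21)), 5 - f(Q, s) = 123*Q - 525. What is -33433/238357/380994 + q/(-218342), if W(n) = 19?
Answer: -1304955994959767/4957050459937359 ≈ -0.26325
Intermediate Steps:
f(Q, s) = 530 - 123*Q (f(Q, s) = 5 - (123*Q - 525) = 5 - (-525 + 123*Q) = 5 + (525 - 123*Q) = 530 - 123*Q)
q = 57479 (q = 530 - 123*(-463) = 530 + 56949 = 57479)
-33433/238357/380994 + q/(-218342) = -33433/238357/380994 + 57479/(-218342) = -33433*1/238357*(1/380994) + 57479*(-1/218342) = -33433/238357*1/380994 - 57479/218342 = -33433/90812586858 - 57479/218342 = -1304955994959767/4957050459937359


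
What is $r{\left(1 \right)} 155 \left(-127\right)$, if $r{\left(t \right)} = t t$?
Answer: $-19685$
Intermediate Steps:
$r{\left(t \right)} = t^{2}$
$r{\left(1 \right)} 155 \left(-127\right) = 1^{2} \cdot 155 \left(-127\right) = 1 \cdot 155 \left(-127\right) = 155 \left(-127\right) = -19685$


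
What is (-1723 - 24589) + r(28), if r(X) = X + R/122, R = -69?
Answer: -3206717/122 ≈ -26285.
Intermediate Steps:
r(X) = -69/122 + X (r(X) = X - 69/122 = -69/122 + X)
(-1723 - 24589) + r(28) = (-1723 - 24589) + (-69/122 + 28) = -26312 + 3347/122 = -3206717/122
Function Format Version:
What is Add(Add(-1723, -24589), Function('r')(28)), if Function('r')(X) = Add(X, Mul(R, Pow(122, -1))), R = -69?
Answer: Rational(-3206717, 122) ≈ -26285.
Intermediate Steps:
Function('r')(X) = Add(Rational(-69, 122), X) (Function('r')(X) = Add(X, Mul(-69, Pow(122, -1))) = Add(X, Mul(-69, Rational(1, 122))) = Add(X, Rational(-69, 122)) = Add(Rational(-69, 122), X))
Add(Add(-1723, -24589), Function('r')(28)) = Add(Add(-1723, -24589), Add(Rational(-69, 122), 28)) = Add(-26312, Rational(3347, 122)) = Rational(-3206717, 122)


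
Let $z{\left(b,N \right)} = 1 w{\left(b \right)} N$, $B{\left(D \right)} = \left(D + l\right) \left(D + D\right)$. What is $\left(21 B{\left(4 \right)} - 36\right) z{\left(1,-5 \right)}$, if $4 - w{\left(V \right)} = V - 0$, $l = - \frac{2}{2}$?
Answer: $-7020$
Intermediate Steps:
$l = -1$ ($l = \left(-2\right) \frac{1}{2} = -1$)
$w{\left(V \right)} = 4 - V$ ($w{\left(V \right)} = 4 - \left(V - 0\right) = 4 - \left(V + 0\right) = 4 - V$)
$B{\left(D \right)} = 2 D \left(-1 + D\right)$ ($B{\left(D \right)} = \left(D - 1\right) \left(D + D\right) = \left(-1 + D\right) 2 D = 2 D \left(-1 + D\right)$)
$z{\left(b,N \right)} = N \left(4 - b\right)$ ($z{\left(b,N \right)} = 1 \left(4 - b\right) N = \left(4 - b\right) N = N \left(4 - b\right)$)
$\left(21 B{\left(4 \right)} - 36\right) z{\left(1,-5 \right)} = \left(21 \cdot 2 \cdot 4 \left(-1 + 4\right) - 36\right) \left(- 5 \left(4 - 1\right)\right) = \left(21 \cdot 2 \cdot 4 \cdot 3 - 36\right) \left(- 5 \left(4 - 1\right)\right) = \left(21 \cdot 24 - 36\right) \left(\left(-5\right) 3\right) = \left(504 - 36\right) \left(-15\right) = 468 \left(-15\right) = -7020$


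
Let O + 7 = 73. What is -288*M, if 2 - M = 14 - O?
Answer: -15552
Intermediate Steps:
O = 66 (O = -7 + 73 = 66)
M = 54 (M = 2 - (14 - 1*66) = 2 - (14 - 66) = 2 - 1*(-52) = 2 + 52 = 54)
-288*M = -288*54 = -15552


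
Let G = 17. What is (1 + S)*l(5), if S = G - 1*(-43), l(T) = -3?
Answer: -183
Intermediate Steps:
S = 60 (S = 17 - 1*(-43) = 17 + 43 = 60)
(1 + S)*l(5) = (1 + 60)*(-3) = 61*(-3) = -183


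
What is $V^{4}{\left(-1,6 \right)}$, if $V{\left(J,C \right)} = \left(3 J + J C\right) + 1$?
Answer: $4096$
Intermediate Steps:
$V{\left(J,C \right)} = 1 + 3 J + C J$ ($V{\left(J,C \right)} = \left(3 J + C J\right) + 1 = 1 + 3 J + C J$)
$V^{4}{\left(-1,6 \right)} = \left(1 + 3 \left(-1\right) + 6 \left(-1\right)\right)^{4} = \left(1 - 3 - 6\right)^{4} = \left(-8\right)^{4} = 4096$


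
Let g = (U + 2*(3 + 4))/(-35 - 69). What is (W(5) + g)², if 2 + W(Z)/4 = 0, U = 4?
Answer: 180625/2704 ≈ 66.799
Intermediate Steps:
g = -9/52 (g = (4 + 2*(3 + 4))/(-35 - 69) = (4 + 2*7)/(-104) = (4 + 14)*(-1/104) = 18*(-1/104) = -9/52 ≈ -0.17308)
W(Z) = -8 (W(Z) = -8 + 4*0 = -8 + 0 = -8)
(W(5) + g)² = (-8 - 9/52)² = (-425/52)² = 180625/2704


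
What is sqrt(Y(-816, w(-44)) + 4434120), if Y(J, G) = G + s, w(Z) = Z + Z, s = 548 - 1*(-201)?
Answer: sqrt(4434781) ≈ 2105.9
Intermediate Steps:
s = 749 (s = 548 + 201 = 749)
w(Z) = 2*Z
Y(J, G) = 749 + G (Y(J, G) = G + 749 = 749 + G)
sqrt(Y(-816, w(-44)) + 4434120) = sqrt((749 + 2*(-44)) + 4434120) = sqrt((749 - 88) + 4434120) = sqrt(661 + 4434120) = sqrt(4434781)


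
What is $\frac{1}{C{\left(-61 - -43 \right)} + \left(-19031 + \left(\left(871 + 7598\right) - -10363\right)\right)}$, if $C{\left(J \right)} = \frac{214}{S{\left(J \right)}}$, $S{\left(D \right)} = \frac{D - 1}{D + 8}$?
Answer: $- \frac{19}{1641} \approx -0.011578$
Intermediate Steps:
$S{\left(D \right)} = \frac{-1 + D}{8 + D}$
$C{\left(J \right)} = \frac{214 \left(8 + J\right)}{-1 + J}$ ($C{\left(J \right)} = \frac{214}{\frac{1}{8 + J} \left(-1 + J\right)} = 214 \frac{8 + J}{-1 + J} = \frac{214 \left(8 + J\right)}{-1 + J}$)
$\frac{1}{C{\left(-61 - -43 \right)} + \left(-19031 + \left(\left(871 + 7598\right) - -10363\right)\right)} = \frac{1}{\frac{214 \left(8 - 18\right)}{-1 - 18} + \left(-19031 + \left(\left(871 + 7598\right) - -10363\right)\right)} = \frac{1}{\frac{214 \left(8 + \left(-61 + 43\right)\right)}{-1 + \left(-61 + 43\right)} + \left(-19031 + \left(8469 + 10363\right)\right)} = \frac{1}{\frac{214 \left(8 - 18\right)}{-1 - 18} + \left(-19031 + 18832\right)} = \frac{1}{214 \frac{1}{-19} \left(-10\right) - 199} = \frac{1}{214 \left(- \frac{1}{19}\right) \left(-10\right) - 199} = \frac{1}{\frac{2140}{19} - 199} = \frac{1}{- \frac{1641}{19}} = - \frac{19}{1641}$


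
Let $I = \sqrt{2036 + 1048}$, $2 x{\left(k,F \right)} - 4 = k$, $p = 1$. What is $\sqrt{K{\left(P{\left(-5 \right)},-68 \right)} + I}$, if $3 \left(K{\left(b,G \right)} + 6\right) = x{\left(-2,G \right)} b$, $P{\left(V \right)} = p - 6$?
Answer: $\frac{\sqrt{-69 + 18 \sqrt{771}}}{3} \approx 6.9186$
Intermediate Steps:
$x{\left(k,F \right)} = 2 + \frac{k}{2}$
$P{\left(V \right)} = -5$ ($P{\left(V \right)} = 1 - 6 = -5$)
$K{\left(b,G \right)} = -6 + \frac{b}{3}$ ($K{\left(b,G \right)} = -6 + \frac{\left(2 + \frac{1}{2} \left(-2\right)\right) b}{3} = -6 + \frac{\left(2 - 1\right) b}{3} = -6 + \frac{1 b}{3} = -6 + \frac{b}{3}$)
$I = 2 \sqrt{771}$ ($I = \sqrt{3084} = 2 \sqrt{771} \approx 55.534$)
$\sqrt{K{\left(P{\left(-5 \right)},-68 \right)} + I} = \sqrt{\left(-6 + \frac{1}{3} \left(-5\right)\right) + 2 \sqrt{771}} = \sqrt{\left(-6 - \frac{5}{3}\right) + 2 \sqrt{771}} = \sqrt{- \frac{23}{3} + 2 \sqrt{771}}$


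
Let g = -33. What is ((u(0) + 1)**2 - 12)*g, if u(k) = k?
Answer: 363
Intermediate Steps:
((u(0) + 1)**2 - 12)*g = ((0 + 1)**2 - 12)*(-33) = (1**2 - 12)*(-33) = (1 - 12)*(-33) = -11*(-33) = 363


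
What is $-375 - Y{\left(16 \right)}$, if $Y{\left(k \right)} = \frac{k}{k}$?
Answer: $-376$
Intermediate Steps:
$Y{\left(k \right)} = 1$
$-375 - Y{\left(16 \right)} = -375 - 1 = -376$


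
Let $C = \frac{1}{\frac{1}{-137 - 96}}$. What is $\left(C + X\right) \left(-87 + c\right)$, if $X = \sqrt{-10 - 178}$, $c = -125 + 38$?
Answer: $40542 - 348 i \sqrt{47} \approx 40542.0 - 2385.8 i$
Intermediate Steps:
$c = -87$
$X = 2 i \sqrt{47}$ ($X = \sqrt{-188} = 2 i \sqrt{47} \approx 13.711 i$)
$C = -233$ ($C = \frac{1}{\frac{1}{-233}} = \frac{1}{- \frac{1}{233}} = -233$)
$\left(C + X\right) \left(-87 + c\right) = \left(-233 + 2 i \sqrt{47}\right) \left(-87 - 87\right) = \left(-233 + 2 i \sqrt{47}\right) \left(-174\right) = 40542 - 348 i \sqrt{47}$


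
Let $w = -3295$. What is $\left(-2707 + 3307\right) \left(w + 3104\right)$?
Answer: $-114600$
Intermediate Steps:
$\left(-2707 + 3307\right) \left(w + 3104\right) = \left(-2707 + 3307\right) \left(-3295 + 3104\right) = 600 \left(-191\right) = -114600$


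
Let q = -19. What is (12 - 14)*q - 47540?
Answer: -47502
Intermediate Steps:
(12 - 14)*q - 47540 = (12 - 14)*(-19) - 47540 = -2*(-19) - 47540 = 38 - 47540 = -47502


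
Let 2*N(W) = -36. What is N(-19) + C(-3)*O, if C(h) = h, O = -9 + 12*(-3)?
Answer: 117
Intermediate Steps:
O = -45 (O = -9 - 36 = -45)
N(W) = -18 (N(W) = (½)*(-36) = -18)
N(-19) + C(-3)*O = -18 - 3*(-45) = -18 + 135 = 117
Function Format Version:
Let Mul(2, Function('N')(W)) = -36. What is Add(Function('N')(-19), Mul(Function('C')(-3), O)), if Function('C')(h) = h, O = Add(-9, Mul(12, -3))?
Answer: 117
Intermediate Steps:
O = -45 (O = Add(-9, -36) = -45)
Function('N')(W) = -18 (Function('N')(W) = Mul(Rational(1, 2), -36) = -18)
Add(Function('N')(-19), Mul(Function('C')(-3), O)) = Add(-18, Mul(-3, -45)) = Add(-18, 135) = 117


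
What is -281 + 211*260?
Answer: 54579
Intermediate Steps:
-281 + 211*260 = -281 + 54860 = 54579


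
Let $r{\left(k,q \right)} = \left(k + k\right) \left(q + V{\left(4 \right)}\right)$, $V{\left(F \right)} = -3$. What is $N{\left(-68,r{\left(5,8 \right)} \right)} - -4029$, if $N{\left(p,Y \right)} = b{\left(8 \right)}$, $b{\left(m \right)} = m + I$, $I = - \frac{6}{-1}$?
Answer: $4043$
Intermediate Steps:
$I = 6$ ($I = \left(-6\right) \left(-1\right) = 6$)
$b{\left(m \right)} = 6 + m$ ($b{\left(m \right)} = m + 6 = 6 + m$)
$r{\left(k,q \right)} = 2 k \left(-3 + q\right)$ ($r{\left(k,q \right)} = \left(k + k\right) \left(q - 3\right) = 2 k \left(-3 + q\right)$)
$N{\left(p,Y \right)} = 14$ ($N{\left(p,Y \right)} = 6 + 8 = 14$)
$N{\left(-68,r{\left(5,8 \right)} \right)} - -4029 = 14 - -4029 = 14 + 4029 = 4043$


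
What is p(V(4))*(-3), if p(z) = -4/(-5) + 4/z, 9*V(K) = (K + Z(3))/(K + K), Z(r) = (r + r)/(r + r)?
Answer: -876/5 ≈ -175.20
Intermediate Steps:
Z(r) = 1 (Z(r) = (2*r)/((2*r)) = (2*r)*(1/(2*r)) = 1)
V(K) = (1 + K)/(18*K) (V(K) = ((K + 1)/(K + K))/9 = ((1 + K)/((2*K)))/9 = ((1 + K)*(1/(2*K)))/9 = ((1 + K)/(2*K))/9 = (1 + K)/(18*K))
p(z) = 4/5 + 4/z (p(z) = -4*(-1/5) + 4/z = 4/5 + 4/z)
p(V(4))*(-3) = (4/5 + 4/(((1/18)*(1 + 4)/4)))*(-3) = (4/5 + 4/(((1/18)*(1/4)*5)))*(-3) = (4/5 + 4/(5/72))*(-3) = (4/5 + 4*(72/5))*(-3) = (4/5 + 288/5)*(-3) = (292/5)*(-3) = -876/5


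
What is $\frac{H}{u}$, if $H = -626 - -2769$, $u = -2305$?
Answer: $- \frac{2143}{2305} \approx -0.92972$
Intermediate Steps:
$H = 2143$ ($H = -626 + 2769 = 2143$)
$\frac{H}{u} = \frac{2143}{-2305} = 2143 \left(- \frac{1}{2305}\right) = - \frac{2143}{2305}$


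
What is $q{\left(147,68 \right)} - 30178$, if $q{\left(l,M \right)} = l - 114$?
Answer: $-30145$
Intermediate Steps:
$q{\left(l,M \right)} = -114 + l$
$q{\left(147,68 \right)} - 30178 = \left(-114 + 147\right) - 30178 = 33 - 30178 = -30145$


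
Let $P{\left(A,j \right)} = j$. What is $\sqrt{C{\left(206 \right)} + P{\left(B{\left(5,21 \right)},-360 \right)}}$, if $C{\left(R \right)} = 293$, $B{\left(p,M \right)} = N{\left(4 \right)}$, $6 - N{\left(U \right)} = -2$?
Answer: $i \sqrt{67} \approx 8.1853 i$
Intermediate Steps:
$N{\left(U \right)} = 8$ ($N{\left(U \right)} = 6 - -2 = 6 + 2 = 8$)
$B{\left(p,M \right)} = 8$
$\sqrt{C{\left(206 \right)} + P{\left(B{\left(5,21 \right)},-360 \right)}} = \sqrt{293 - 360} = \sqrt{-67} = i \sqrt{67}$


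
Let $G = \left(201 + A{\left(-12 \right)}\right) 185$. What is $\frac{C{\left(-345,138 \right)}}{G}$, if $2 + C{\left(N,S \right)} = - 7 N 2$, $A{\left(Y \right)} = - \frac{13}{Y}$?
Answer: $\frac{57936}{448625} \approx 0.12914$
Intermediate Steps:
$G = \frac{448625}{12}$ ($G = \left(201 - \frac{13}{-12}\right) 185 = \left(201 - - \frac{13}{12}\right) 185 = \left(201 + \frac{13}{12}\right) 185 = \frac{2425}{12} \cdot 185 = \frac{448625}{12} \approx 37385.0$)
$C{\left(N,S \right)} = -2 - 14 N$ ($C{\left(N,S \right)} = -2 + - 7 N 2 = -2 - 14 N$)
$\frac{C{\left(-345,138 \right)}}{G} = \frac{-2 - -4830}{\frac{448625}{12}} = \left(-2 + 4830\right) \frac{12}{448625} = 4828 \cdot \frac{12}{448625} = \frac{57936}{448625}$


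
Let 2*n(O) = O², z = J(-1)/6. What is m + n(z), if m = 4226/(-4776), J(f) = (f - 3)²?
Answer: 19133/7164 ≈ 2.6707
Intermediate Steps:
J(f) = (-3 + f)²
z = 8/3 (z = (-3 - 1)²/6 = (-4)²*(⅙) = 16*(⅙) = 8/3 ≈ 2.6667)
m = -2113/2388 (m = 4226*(-1/4776) = -2113/2388 ≈ -0.88484)
n(O) = O²/2
m + n(z) = -2113/2388 + (8/3)²/2 = -2113/2388 + (½)*(64/9) = -2113/2388 + 32/9 = 19133/7164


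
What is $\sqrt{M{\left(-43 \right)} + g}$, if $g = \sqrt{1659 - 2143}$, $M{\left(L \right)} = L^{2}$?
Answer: $\sqrt{1849 + 22 i} \approx 43.001 + 0.2558 i$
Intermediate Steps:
$g = 22 i$ ($g = \sqrt{-484} = 22 i \approx 22.0 i$)
$\sqrt{M{\left(-43 \right)} + g} = \sqrt{\left(-43\right)^{2} + 22 i} = \sqrt{1849 + 22 i}$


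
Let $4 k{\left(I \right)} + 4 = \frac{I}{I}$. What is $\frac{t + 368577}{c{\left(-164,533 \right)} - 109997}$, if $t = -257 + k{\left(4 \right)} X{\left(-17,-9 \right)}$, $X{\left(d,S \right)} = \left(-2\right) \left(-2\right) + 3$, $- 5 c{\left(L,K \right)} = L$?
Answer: $- \frac{7366295}{2199284} \approx -3.3494$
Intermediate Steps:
$c{\left(L,K \right)} = - \frac{L}{5}$
$X{\left(d,S \right)} = 7$ ($X{\left(d,S \right)} = 4 + 3 = 7$)
$k{\left(I \right)} = - \frac{3}{4}$ ($k{\left(I \right)} = -1 + \frac{I \frac{1}{I}}{4} = -1 + \frac{1}{4} \cdot 1 = -1 + \frac{1}{4} = - \frac{3}{4}$)
$t = - \frac{1049}{4}$ ($t = -257 - \frac{21}{4} = - \frac{1049}{4} \approx -262.25$)
$\frac{t + 368577}{c{\left(-164,533 \right)} - 109997} = \frac{- \frac{1049}{4} + 368577}{\left(- \frac{1}{5}\right) \left(-164\right) - 109997} = \frac{1473259}{4 \left(\frac{164}{5} - 109997\right)} = \frac{1473259}{4 \left(- \frac{549821}{5}\right)} = \frac{1473259}{4} \left(- \frac{5}{549821}\right) = - \frac{7366295}{2199284}$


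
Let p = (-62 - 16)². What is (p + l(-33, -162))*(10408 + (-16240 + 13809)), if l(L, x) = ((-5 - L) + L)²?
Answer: 48731493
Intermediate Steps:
p = 6084 (p = (-78)² = 6084)
l(L, x) = 25 (l(L, x) = (-5)² = 25)
(p + l(-33, -162))*(10408 + (-16240 + 13809)) = (6084 + 25)*(10408 + (-16240 + 13809)) = 6109*(10408 - 2431) = 6109*7977 = 48731493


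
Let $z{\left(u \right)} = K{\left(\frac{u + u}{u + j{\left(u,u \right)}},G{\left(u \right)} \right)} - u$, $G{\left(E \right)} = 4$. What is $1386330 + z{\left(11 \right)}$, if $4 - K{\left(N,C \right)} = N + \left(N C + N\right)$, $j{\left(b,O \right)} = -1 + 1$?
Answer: $1386311$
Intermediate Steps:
$j{\left(b,O \right)} = 0$
$K{\left(N,C \right)} = 4 - 2 N - C N$ ($K{\left(N,C \right)} = 4 - \left(N + \left(N C + N\right)\right) = 4 - \left(N + \left(C N + N\right)\right) = 4 - \left(N + \left(N + C N\right)\right) = 4 - \left(2 N + C N\right) = 4 - 2 N - C N$)
$z{\left(u \right)} = -8 - u$ ($z{\left(u \right)} = \left(4 - 2 \frac{u + u}{u + 0} - 4 \frac{u + u}{u + 0}\right) - u = \left(4 - 2 \frac{2 u}{u} - 4 \frac{2 u}{u}\right) - u = \left(4 - 4 - 4 \cdot 2\right) - u = \left(4 - 4 - 8\right) - u = -8 - u$)
$1386330 + z{\left(11 \right)} = 1386330 - 19 = 1386311$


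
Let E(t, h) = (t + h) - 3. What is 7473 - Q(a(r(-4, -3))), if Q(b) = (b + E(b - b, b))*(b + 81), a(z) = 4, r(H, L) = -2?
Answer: 7048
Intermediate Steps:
E(t, h) = -3 + h + t (E(t, h) = (h + t) - 3 = -3 + h + t)
Q(b) = (-3 + 2*b)*(81 + b) (Q(b) = (b + (-3 + b + (b - b)))*(b + 81) = (b + (-3 + b + 0))*(81 + b) = (b + (-3 + b))*(81 + b) = (-3 + 2*b)*(81 + b))
7473 - Q(a(r(-4, -3))) = 7473 - (-243 + 2*4² + 159*4) = 7473 - (-243 + 2*16 + 636) = 7473 - (-243 + 32 + 636) = 7473 - 1*425 = 7473 - 425 = 7048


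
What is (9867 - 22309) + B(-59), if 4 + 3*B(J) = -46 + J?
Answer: -37435/3 ≈ -12478.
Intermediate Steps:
B(J) = -50/3 + J/3 (B(J) = -4/3 + (-46 + J)/3 = -4/3 + (-46/3 + J/3) = -50/3 + J/3)
(9867 - 22309) + B(-59) = (9867 - 22309) + (-50/3 + (⅓)*(-59)) = -12442 + (-50/3 - 59/3) = -12442 - 109/3 = -37435/3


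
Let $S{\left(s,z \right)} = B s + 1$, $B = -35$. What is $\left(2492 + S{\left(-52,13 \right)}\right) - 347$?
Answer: $3966$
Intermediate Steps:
$S{\left(s,z \right)} = 1 - 35 s$ ($S{\left(s,z \right)} = - 35 s + 1 = 1 - 35 s$)
$\left(2492 + S{\left(-52,13 \right)}\right) - 347 = \left(2492 + \left(1 - -1820\right)\right) - 347 = \left(2492 + \left(1 + 1820\right)\right) - 347 = \left(2492 + 1821\right) - 347 = 4313 - 347 = 3966$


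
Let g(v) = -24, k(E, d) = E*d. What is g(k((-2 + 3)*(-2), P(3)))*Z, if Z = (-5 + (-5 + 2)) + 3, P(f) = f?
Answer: 120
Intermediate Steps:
Z = -5 (Z = (-5 - 3) + 3 = -8 + 3 = -5)
g(k((-2 + 3)*(-2), P(3)))*Z = -24*(-5) = 120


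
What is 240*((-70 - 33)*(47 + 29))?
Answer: -1878720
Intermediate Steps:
240*((-70 - 33)*(47 + 29)) = 240*(-103*76) = 240*(-7828) = -1878720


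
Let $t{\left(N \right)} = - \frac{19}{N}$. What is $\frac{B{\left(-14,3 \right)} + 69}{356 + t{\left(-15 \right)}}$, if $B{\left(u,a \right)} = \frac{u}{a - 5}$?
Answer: $\frac{1140}{5359} \approx 0.21273$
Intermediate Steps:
$B{\left(u,a \right)} = \frac{u}{-5 + a}$
$\frac{B{\left(-14,3 \right)} + 69}{356 + t{\left(-15 \right)}} = \frac{- \frac{14}{-5 + 3} + 69}{356 - \frac{19}{-15}} = \frac{- \frac{14}{-2} + 69}{356 - - \frac{19}{15}} = \frac{\left(-14\right) \left(- \frac{1}{2}\right) + 69}{356 + \frac{19}{15}} = \frac{7 + 69}{\frac{5359}{15}} = 76 \cdot \frac{15}{5359} = \frac{1140}{5359}$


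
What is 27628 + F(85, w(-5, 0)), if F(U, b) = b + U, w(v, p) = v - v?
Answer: 27713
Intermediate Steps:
w(v, p) = 0
F(U, b) = U + b
27628 + F(85, w(-5, 0)) = 27628 + (85 + 0) = 27628 + 85 = 27713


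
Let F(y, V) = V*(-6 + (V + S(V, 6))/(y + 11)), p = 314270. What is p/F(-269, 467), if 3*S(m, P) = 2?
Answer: -243244980/2823949 ≈ -86.136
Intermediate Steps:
S(m, P) = ⅔ (S(m, P) = (⅓)*2 = ⅔)
F(y, V) = V*(-6 + (⅔ + V)/(11 + y)) (F(y, V) = V*(-6 + (V + ⅔)/(y + 11)) = V*(-6 + (⅔ + V)/(11 + y)))
p/F(-269, 467) = 314270/(((⅓)*467*(-196 - 18*(-269) + 3*467)/(11 - 269))) = 314270/(((⅓)*467*(-196 + 4842 + 1401)/(-258))) = 314270/(((⅓)*467*(-1/258)*6047)) = 314270/(-2823949/774) = 314270*(-774/2823949) = -243244980/2823949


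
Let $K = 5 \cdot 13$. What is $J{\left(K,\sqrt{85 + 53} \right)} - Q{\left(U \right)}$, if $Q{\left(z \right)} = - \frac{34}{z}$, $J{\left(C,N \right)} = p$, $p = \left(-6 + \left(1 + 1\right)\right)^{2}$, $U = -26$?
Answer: $\frac{191}{13} \approx 14.692$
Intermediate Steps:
$K = 65$
$p = 16$ ($p = \left(-6 + 2\right)^{2} = \left(-4\right)^{2} = 16$)
$J{\left(C,N \right)} = 16$
$J{\left(K,\sqrt{85 + 53} \right)} - Q{\left(U \right)} = 16 - - \frac{34}{-26} = 16 - \left(-34\right) \left(- \frac{1}{26}\right) = 16 - \frac{17}{13} = \frac{191}{13}$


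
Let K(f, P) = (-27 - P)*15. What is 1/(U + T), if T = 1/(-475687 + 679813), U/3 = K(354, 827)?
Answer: -204126/7844562179 ≈ -2.6021e-5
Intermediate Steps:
K(f, P) = -405 - 15*P
U = -38430 (U = 3*(-405 - 15*827) = 3*(-405 - 12405) = 3*(-12810) = -38430)
T = 1/204126 ≈ 4.8989e-6
1/(U + T) = 1/(-38430 + 1/204126) = 1/(-7844562179/204126) = -204126/7844562179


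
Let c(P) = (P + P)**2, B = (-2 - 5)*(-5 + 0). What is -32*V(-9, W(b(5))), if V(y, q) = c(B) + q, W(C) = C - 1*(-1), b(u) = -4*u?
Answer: -156192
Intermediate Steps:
B = 35 (B = -7*(-5) = 35)
c(P) = 4*P**2 (c(P) = (2*P)**2 = 4*P**2)
W(C) = 1 + C (W(C) = C + 1 = 1 + C)
V(y, q) = 4900 + q (V(y, q) = 4*35**2 + q = 4*1225 + q = 4900 + q)
-32*V(-9, W(b(5))) = -32*(4900 + (1 - 4*5)) = -32*(4900 + (1 - 20)) = -32*(4900 - 19) = -32*4881 = -156192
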